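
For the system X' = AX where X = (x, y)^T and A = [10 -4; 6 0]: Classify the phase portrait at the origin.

A = [[10,-4],[6,0]]; det(A-λI) = λ^2 - 10λ + 24.
λ = 6, 4: both positive.

unstable node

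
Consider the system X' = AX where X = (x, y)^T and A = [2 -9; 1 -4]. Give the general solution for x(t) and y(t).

Coefficient matrix A = [[2, -9], [1, -4]].
Characteristic polynomial det(A - λI) = λ^2 + 2λ + 1 = 0.
Single eigenvalue λ = -1 with algebraic multiplicity 2.
Eigenvector v = (-3,-1); generalized eigenvector w with (A-λI)w=v is (-1,0).
General solution: e^(-t)[K_1·v + K_2·(t·v + w)].

x(t) = -3K_1e^(-t) - 3K_2te^(-t) - K_2e^(-t), y(t) = -K_1e^(-t) - K_2te^(-t)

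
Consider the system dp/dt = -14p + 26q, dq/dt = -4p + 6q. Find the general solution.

Coefficient matrix A = [[-14, 26], [-4, 6]].
Characteristic polynomial det(A - λI) = λ^2 + 8λ + 20 = 0.
Eigenvalues λ = -4 ± 2i (complex conjugate pair).
For λ=-4+2i: an eigenvector is (-3,-1) - i(2,1) = (-3 - 2i, -1 - i).
A real fundamental pair from Re and Im of e^((-4+2i)t)v: X_1 = e^(-4t)(cos(2t)·(-3,-1) + sin(2t)·(2,1)), X_2 = e^(-4t)(sin(2t)·(-3,-1) - cos(2t)·(2,1)).
General solution: c_1X_1 + c_2X_2.

p(t) = 2c_1e^(-4t)sin(2t) - 3c_1e^(-4t)cos(2t) - 3c_2e^(-4t)sin(2t) - 2c_2e^(-4t)cos(2t), q(t) = c_1e^(-4t)sin(2t) - c_1e^(-4t)cos(2t) - c_2e^(-4t)sin(2t) - c_2e^(-4t)cos(2t)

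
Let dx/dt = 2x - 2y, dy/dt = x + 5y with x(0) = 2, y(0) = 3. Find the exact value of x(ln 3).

A = [[2,-2],[1,5]]; eigenvalues λ = 4, 3.
Eigenvectors: (-1,1) for λ=4, (2,-1) for λ=3.
From the initial condition, c_1 = 8, c_2 = 5.
x(ln 3) = (8)(3^4)(-1) + (5)(3^3)(2) = -378.

-378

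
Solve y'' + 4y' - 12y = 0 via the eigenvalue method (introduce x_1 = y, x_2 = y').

y(t) = C_1e^(-6t) + C_2e^(2t)

Let x_1 = y, x_2 = y'. Then x_1' = x_2 and x_2' = 12x_1 - 4x_2.
A = [[0,1],[12,-4]]; det(A-λI) = λ^2 + 4λ - 12.
Eigenvalues λ = -6, 2 with eigenvectors (1,-6), (1,2).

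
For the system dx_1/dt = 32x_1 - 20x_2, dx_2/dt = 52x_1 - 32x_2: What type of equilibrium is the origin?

center

A = [[32,-20],[52,-32]]; det(A-λI) = λ^2 + 16.
λ = 0 ± 4i: zero real part.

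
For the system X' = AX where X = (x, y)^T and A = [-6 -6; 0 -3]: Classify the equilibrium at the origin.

A = [[-6,-6],[0,-3]]; det(A-λI) = λ^2 + 9λ + 18.
λ = -3, -6: both negative.

stable node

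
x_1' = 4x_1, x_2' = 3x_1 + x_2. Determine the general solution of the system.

x_1(t) = C_1e^(4t), x_2(t) = C_1e^(4t) - C_2e^(t)

Coefficient matrix A = [[4, 0], [3, 1]].
Characteristic polynomial det(A - λI) = λ^2 - 5λ + 4 = 0.
Eigenvalues λ = 4, 1.
For λ=4: (A-λI) row 2 is [3, -3], so an eigenvector is (1, 1).
For λ=1: (A-λI) row 1 is [3, 0], so an eigenvector is (0, -1).
General solution: C_1e^(4t)(1,1) + C_2e^(t)(0,-1).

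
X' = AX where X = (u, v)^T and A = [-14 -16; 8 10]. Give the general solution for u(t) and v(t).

u(t) = -2K_1e^(-6t) - K_2e^(2t), v(t) = K_1e^(-6t) + K_2e^(2t)

Coefficient matrix A = [[-14, -16], [8, 10]].
Characteristic polynomial det(A - λI) = λ^2 + 4λ - 12 = 0.
Eigenvalues λ = -6, 2.
For λ=-6: (A-λI) row 1 is [-8, -16], so an eigenvector is (-2, 1).
For λ=2: (A-λI) row 1 is [-16, -16], so an eigenvector is (-1, 1).
General solution: K_1e^(-6t)(-2,1) + K_2e^(2t)(-1,1).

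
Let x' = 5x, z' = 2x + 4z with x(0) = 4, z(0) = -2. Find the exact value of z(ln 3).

A = [[5,0],[2,4]]; eigenvalues λ = 5, 4.
Eigenvectors: (-1,-2) for λ=5, (0,-1) for λ=4.
From the initial condition, c_1 = -4, c_2 = 10.
z(ln 3) = (-4)(3^5)(-2) + (10)(3^4)(-1) = 1134.

1134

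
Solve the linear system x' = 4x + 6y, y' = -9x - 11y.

Coefficient matrix A = [[4, 6], [-9, -11]].
Characteristic polynomial det(A - λI) = λ^2 + 7λ + 10 = 0.
Eigenvalues λ = -2, -5.
For λ=-2: (A-λI) row 1 is [6, 6], so an eigenvector is (-1, 1).
For λ=-5: (A-λI) row 1 is [9, 6], so an eigenvector is (2, -3).
General solution: C_1e^(-2t)(-1,1) + C_2e^(-5t)(2,-3).

x(t) = -C_1e^(-2t) + 2C_2e^(-5t), y(t) = C_1e^(-2t) - 3C_2e^(-5t)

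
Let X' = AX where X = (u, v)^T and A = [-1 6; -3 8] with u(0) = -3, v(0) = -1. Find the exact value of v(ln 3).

A = [[-1,6],[-3,8]]; eigenvalues λ = 2, 5.
Eigenvectors: (2,1) for λ=2, (-1,-1) for λ=5.
From the initial condition, c_1 = -2, c_2 = -1.
v(ln 3) = (-2)(3^2)(1) + (-1)(3^5)(-1) = 225.

225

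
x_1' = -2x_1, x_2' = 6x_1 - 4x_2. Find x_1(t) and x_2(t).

Coefficient matrix A = [[-2, 0], [6, -4]].
Characteristic polynomial det(A - λI) = λ^2 + 6λ + 8 = 0.
Eigenvalues λ = -4, -2.
For λ=-4: (A-λI) row 1 is [2, 0], so an eigenvector is (0, 1).
For λ=-2: (A-λI) row 2 is [6, -2], so an eigenvector is (1, 3).
General solution: c_1e^(-4t)(0,1) + c_2e^(-2t)(1,3).

x_1(t) = c_2e^(-2t), x_2(t) = c_1e^(-4t) + 3c_2e^(-2t)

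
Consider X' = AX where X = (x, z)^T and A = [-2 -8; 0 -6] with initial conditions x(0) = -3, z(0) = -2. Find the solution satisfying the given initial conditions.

Coefficient matrix A = [[-2, -8], [0, -6]].
Characteristic polynomial det(A - λI) = λ^2 + 8λ + 12 = 0.
Eigenvalues λ = -6, -2.
For λ=-6: (A-λI) row 1 is [4, -8], so an eigenvector is (2, 1).
For λ=-2: (A-λI) row 1 is [0, -8], so an eigenvector is (1, 0).
General solution: c_1e^(-6t)(2,1) + c_2e^(-2t)(1,0).
Applying x(0)=-3, z(0)=-2 gives c_1=-2, c_2=1.

x(t) = e^(-2t) - 4e^(-6t), z(t) = -2e^(-6t)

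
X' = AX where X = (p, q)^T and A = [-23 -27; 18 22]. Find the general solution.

p(t) = -C_1e^(4t) - 3C_2e^(-5t), q(t) = C_1e^(4t) + 2C_2e^(-5t)

Coefficient matrix A = [[-23, -27], [18, 22]].
Characteristic polynomial det(A - λI) = λ^2 + λ - 20 = 0.
Eigenvalues λ = 4, -5.
For λ=4: (A-λI) row 1 is [-27, -27], so an eigenvector is (-1, 1).
For λ=-5: (A-λI) row 1 is [-18, -27], so an eigenvector is (-3, 2).
General solution: C_1e^(4t)(-1,1) + C_2e^(-5t)(-3,2).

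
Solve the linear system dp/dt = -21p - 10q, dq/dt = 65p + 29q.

p(t) = -c_1e^(4t)sin(5t) - c_1e^(4t)cos(5t) - c_2e^(4t)sin(5t) + c_2e^(4t)cos(5t), q(t) = 2c_1e^(4t)sin(5t) + 3c_1e^(4t)cos(5t) + 3c_2e^(4t)sin(5t) - 2c_2e^(4t)cos(5t)

Coefficient matrix A = [[-21, -10], [65, 29]].
Characteristic polynomial det(A - λI) = λ^2 - 8λ + 41 = 0.
Eigenvalues λ = 4 ± 5i (complex conjugate pair).
For λ=4+5i: an eigenvector is (-1,3) - i(-1,2) = (-1 + i, 3 - 2i).
A real fundamental pair from Re and Im of e^((4+5i)t)v: X_1 = e^(4t)(cos(5t)·(-1,3) + sin(5t)·(-1,2)), X_2 = e^(4t)(sin(5t)·(-1,3) - cos(5t)·(-1,2)).
General solution: c_1X_1 + c_2X_2.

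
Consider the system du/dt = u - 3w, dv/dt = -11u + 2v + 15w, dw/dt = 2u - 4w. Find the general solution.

Coefficient matrix A = [[1, 0, -3], [-11, 2, 15], [2, 0, -4]].
det(A - λI) = 0 gives eigenvalues λ = -1, 2, -2.
For λ=-1: eigenvector (3,1,2).
For λ=2: eigenvector (0,1,0).
For λ=-2: eigenvector (1,-1,1).
General solution: K_1e^(-t)(3,1,2) + K_2e^(2t)(0,1,0) + K_3e^(-2t)(1,-1,1).

u(t) = 3K_1e^(-t) + K_3e^(-2t), v(t) = K_1e^(-t) + K_2e^(2t) - K_3e^(-2t), w(t) = 2K_1e^(-t) + K_3e^(-2t)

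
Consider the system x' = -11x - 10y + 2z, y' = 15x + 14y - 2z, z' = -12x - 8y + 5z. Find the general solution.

x(t) = -C_1e^(3t) - 2C_2e^(4t) + C_3e^(t), y(t) = C_1e^(3t) + 3C_2e^(4t) - C_3e^(t), z(t) = -2C_1e^(3t) + C_3e^(t)

Coefficient matrix A = [[-11, -10, 2], [15, 14, -2], [-12, -8, 5]].
det(A - λI) = 0 gives eigenvalues λ = 3, 4, 1.
For λ=3: eigenvector (-1,1,-2).
For λ=4: eigenvector (-2,3,0).
For λ=1: eigenvector (1,-1,1).
General solution: C_1e^(3t)(-1,1,-2) + C_2e^(4t)(-2,3,0) + C_3e^(t)(1,-1,1).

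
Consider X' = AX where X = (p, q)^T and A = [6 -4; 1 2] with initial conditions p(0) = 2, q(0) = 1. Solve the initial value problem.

Coefficient matrix A = [[6, -4], [1, 2]].
Characteristic polynomial det(A - λI) = λ^2 - 8λ + 16 = 0.
Single eigenvalue λ = 4 with algebraic multiplicity 2.
Eigenvector v = (-2,-1); generalized eigenvector w with (A-λI)w=v is (-3,-1).
General solution: e^(4t)[C_1·v + C_2·(t·v + w)].
Applying p(0)=2, q(0)=1 gives C_1=-1, C_2=0.

p(t) = 2e^(4t), q(t) = e^(4t)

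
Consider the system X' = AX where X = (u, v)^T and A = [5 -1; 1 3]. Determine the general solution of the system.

Coefficient matrix A = [[5, -1], [1, 3]].
Characteristic polynomial det(A - λI) = λ^2 - 8λ + 16 = 0.
Single eigenvalue λ = 4 with algebraic multiplicity 2.
Eigenvector v = (-1,-1); generalized eigenvector w with (A-λI)w=v is (-3,-2).
General solution: e^(4t)[C_1·v + C_2·(t·v + w)].

u(t) = -C_1e^(4t) - C_2te^(4t) - 3C_2e^(4t), v(t) = -C_1e^(4t) - C_2te^(4t) - 2C_2e^(4t)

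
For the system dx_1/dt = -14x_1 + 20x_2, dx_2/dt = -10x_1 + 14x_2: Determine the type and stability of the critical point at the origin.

center

A = [[-14,20],[-10,14]]; det(A-λI) = λ^2 + 4.
λ = 0 ± 2i: zero real part.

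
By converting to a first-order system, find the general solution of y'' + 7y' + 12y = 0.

Let x_1 = y, x_2 = y'. Then x_1' = x_2 and x_2' = -12x_1 - 7x_2.
A = [[0,1],[-12,-7]]; det(A-λI) = λ^2 + 7λ + 12.
Eigenvalues λ = -4, -3 with eigenvectors (1,-4), (1,-3).

y(t) = C_1e^(-4t) + C_2e^(-3t)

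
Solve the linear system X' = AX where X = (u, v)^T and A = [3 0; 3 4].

u(t) = -c_2e^(3t), v(t) = c_1e^(4t) + 3c_2e^(3t)

Coefficient matrix A = [[3, 0], [3, 4]].
Characteristic polynomial det(A - λI) = λ^2 - 7λ + 12 = 0.
Eigenvalues λ = 4, 3.
For λ=4: (A-λI) row 1 is [-1, 0], so an eigenvector is (0, 1).
For λ=3: (A-λI) row 2 is [3, 1], so an eigenvector is (-1, 3).
General solution: c_1e^(4t)(0,1) + c_2e^(3t)(-1,3).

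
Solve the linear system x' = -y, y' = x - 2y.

Coefficient matrix A = [[0, -1], [1, -2]].
Characteristic polynomial det(A - λI) = λ^2 + 2λ + 1 = 0.
Single eigenvalue λ = -1 with algebraic multiplicity 2.
Eigenvector v = (-1,-1); generalized eigenvector w with (A-λI)w=v is (0,1).
General solution: e^(-t)[K_1·v + K_2·(t·v + w)].

x(t) = -K_1e^(-t) - K_2te^(-t), y(t) = -K_1e^(-t) - K_2te^(-t) + K_2e^(-t)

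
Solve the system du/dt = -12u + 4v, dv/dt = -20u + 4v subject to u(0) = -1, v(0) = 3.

Coefficient matrix A = [[-12, 4], [-20, 4]].
Characteristic polynomial det(A - λI) = λ^2 + 8λ + 32 = 0.
Eigenvalues λ = -4 ± 4i (complex conjugate pair).
For λ=-4+4i: an eigenvector is (0,1) - i(1,2) = (0 - i, 1 - 2i).
A real fundamental pair from Re and Im of e^((-4+4i)t)v: X_1 = e^(-4t)(cos(4t)·(0,1) + sin(4t)·(1,2)), X_2 = e^(-4t)(sin(4t)·(0,1) - cos(4t)·(1,2)).
General solution: c_1X_1 + c_2X_2.
Applying u(0)=-1, v(0)=3 gives c_1=5, c_2=1.

u(t) = 5e^(-4t)sin(4t) - e^(-4t)cos(4t), v(t) = 11e^(-4t)sin(4t) + 3e^(-4t)cos(4t)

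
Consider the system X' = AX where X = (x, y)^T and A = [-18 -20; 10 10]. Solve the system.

x(t) = 3c_1e^(-4t)sin(2t) + c_1e^(-4t)cos(2t) + c_2e^(-4t)sin(2t) - 3c_2e^(-4t)cos(2t), y(t) = -2c_1e^(-4t)sin(2t) - c_1e^(-4t)cos(2t) - c_2e^(-4t)sin(2t) + 2c_2e^(-4t)cos(2t)

Coefficient matrix A = [[-18, -20], [10, 10]].
Characteristic polynomial det(A - λI) = λ^2 + 8λ + 20 = 0.
Eigenvalues λ = -4 ± 2i (complex conjugate pair).
For λ=-4+2i: an eigenvector is (1,-1) - i(3,-2) = (1 - 3i, -1 + 2i).
A real fundamental pair from Re and Im of e^((-4+2i)t)v: X_1 = e^(-4t)(cos(2t)·(1,-1) + sin(2t)·(3,-2)), X_2 = e^(-4t)(sin(2t)·(1,-1) - cos(2t)·(3,-2)).
General solution: c_1X_1 + c_2X_2.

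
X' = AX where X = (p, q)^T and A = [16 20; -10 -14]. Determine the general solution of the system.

Coefficient matrix A = [[16, 20], [-10, -14]].
Characteristic polynomial det(A - λI) = λ^2 - 2λ - 24 = 0.
Eigenvalues λ = 6, -4.
For λ=6: (A-λI) row 1 is [10, 20], so an eigenvector is (-2, 1).
For λ=-4: (A-λI) row 1 is [20, 20], so an eigenvector is (-1, 1).
General solution: K_1e^(6t)(-2,1) + K_2e^(-4t)(-1,1).

p(t) = -2K_1e^(6t) - K_2e^(-4t), q(t) = K_1e^(6t) + K_2e^(-4t)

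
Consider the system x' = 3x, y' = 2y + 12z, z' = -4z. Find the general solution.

x(t) = c_2e^(3t), y(t) = c_1e^(2t) - 2c_3e^(-4t), z(t) = c_3e^(-4t)

Coefficient matrix A = [[3, 0, 0], [0, 2, 12], [0, 0, -4]].
det(A - λI) = 0 gives eigenvalues λ = 2, 3, -4.
For λ=2: eigenvector (0,1,0).
For λ=3: eigenvector (1,0,0).
For λ=-4: eigenvector (0,-2,1).
General solution: c_1e^(2t)(0,1,0) + c_2e^(3t)(1,0,0) + c_3e^(-4t)(0,-2,1).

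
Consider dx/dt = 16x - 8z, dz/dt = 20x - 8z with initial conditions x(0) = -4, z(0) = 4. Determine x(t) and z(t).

x(t) = -20e^(4t)sin(4t) - 4e^(4t)cos(4t), z(t) = -32e^(4t)sin(4t) + 4e^(4t)cos(4t)

Coefficient matrix A = [[16, -8], [20, -8]].
Characteristic polynomial det(A - λI) = λ^2 - 8λ + 32 = 0.
Eigenvalues λ = 4 ± 4i (complex conjugate pair).
For λ=4+4i: an eigenvector is (1,1) - i(1,2) = (1 - i, 1 - 2i).
A real fundamental pair from Re and Im of e^((4+4i)t)v: X_1 = e^(4t)(cos(4t)·(1,1) + sin(4t)·(1,2)), X_2 = e^(4t)(sin(4t)·(1,1) - cos(4t)·(1,2)).
General solution: K_1X_1 + K_2X_2.
Applying x(0)=-4, z(0)=4 gives K_1=-12, K_2=-8.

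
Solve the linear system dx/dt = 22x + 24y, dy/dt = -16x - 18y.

x(t) = K_1e^(-2t) + 3K_2e^(6t), y(t) = -K_1e^(-2t) - 2K_2e^(6t)

Coefficient matrix A = [[22, 24], [-16, -18]].
Characteristic polynomial det(A - λI) = λ^2 - 4λ - 12 = 0.
Eigenvalues λ = -2, 6.
For λ=-2: (A-λI) row 1 is [24, 24], so an eigenvector is (1, -1).
For λ=6: (A-λI) row 1 is [16, 24], so an eigenvector is (3, -2).
General solution: K_1e^(-2t)(1,-1) + K_2e^(6t)(3,-2).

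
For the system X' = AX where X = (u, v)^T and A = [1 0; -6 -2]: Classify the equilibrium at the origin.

saddle

A = [[1,0],[-6,-2]]; det(A-λI) = λ^2 + λ - 2.
λ = -2, 1: opposite signs.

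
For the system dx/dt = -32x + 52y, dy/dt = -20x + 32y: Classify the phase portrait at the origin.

A = [[-32,52],[-20,32]]; det(A-λI) = λ^2 + 16.
λ = 0 ± 4i: zero real part.

center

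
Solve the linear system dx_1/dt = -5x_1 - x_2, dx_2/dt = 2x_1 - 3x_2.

Coefficient matrix A = [[-5, -1], [2, -3]].
Characteristic polynomial det(A - λI) = λ^2 + 8λ + 17 = 0.
Eigenvalues λ = -4 ± i (complex conjugate pair).
For λ=-4+i: an eigenvector is (0,-1) - i(1,-1) = (0 - i, -1 + i).
A real fundamental pair from Re and Im of e^((-4+i)t)v: X_1 = e^(-4t)(cos(t)·(0,-1) + sin(t)·(1,-1)), X_2 = e^(-4t)(sin(t)·(0,-1) - cos(t)·(1,-1)).
General solution: c_1X_1 + c_2X_2.

x_1(t) = c_1e^(-4t)sin(t) - c_2e^(-4t)cos(t), x_2(t) = -c_1e^(-4t)sin(t) - c_1e^(-4t)cos(t) - c_2e^(-4t)sin(t) + c_2e^(-4t)cos(t)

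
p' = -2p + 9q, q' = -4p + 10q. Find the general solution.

Coefficient matrix A = [[-2, 9], [-4, 10]].
Characteristic polynomial det(A - λI) = λ^2 - 8λ + 16 = 0.
Single eigenvalue λ = 4 with algebraic multiplicity 2.
Eigenvector v = (-3,-2); generalized eigenvector w with (A-λI)w=v is (-1,-1).
General solution: e^(4t)[K_1·v + K_2·(t·v + w)].

p(t) = -3K_1e^(4t) - 3K_2te^(4t) - K_2e^(4t), q(t) = -2K_1e^(4t) - 2K_2te^(4t) - K_2e^(4t)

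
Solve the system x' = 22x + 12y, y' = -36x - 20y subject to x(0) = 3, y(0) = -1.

Coefficient matrix A = [[22, 12], [-36, -20]].
Characteristic polynomial det(A - λI) = λ^2 - 2λ - 8 = 0.
Eigenvalues λ = 4, -2.
For λ=4: (A-λI) row 1 is [18, 12], so an eigenvector is (2, -3).
For λ=-2: (A-λI) row 1 is [24, 12], so an eigenvector is (1, -2).
General solution: C_1e^(4t)(2,-3) + C_2e^(-2t)(1,-2).
Applying x(0)=3, y(0)=-1 gives C_1=5, C_2=-7.

x(t) = 10e^(4t) - 7e^(-2t), y(t) = -15e^(4t) + 14e^(-2t)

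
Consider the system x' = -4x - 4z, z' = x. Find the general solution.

Coefficient matrix A = [[-4, -4], [1, 0]].
Characteristic polynomial det(A - λI) = λ^2 + 4λ + 4 = 0.
Single eigenvalue λ = -2 with algebraic multiplicity 2.
Eigenvector v = (2,-1); generalized eigenvector w with (A-λI)w=v is (3,-2).
General solution: e^(-2t)[c_1·v + c_2·(t·v + w)].

x(t) = 2c_1e^(-2t) + 2c_2te^(-2t) + 3c_2e^(-2t), z(t) = -c_1e^(-2t) - c_2te^(-2t) - 2c_2e^(-2t)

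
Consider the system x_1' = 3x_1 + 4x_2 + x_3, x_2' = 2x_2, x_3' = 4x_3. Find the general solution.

Coefficient matrix A = [[3, 4, 1], [0, 2, 0], [0, 0, 4]].
det(A - λI) = 0 gives eigenvalues λ = 3, 2, 4.
For λ=3: eigenvector (1,0,0).
For λ=2: eigenvector (-4,1,0).
For λ=4: eigenvector (1,0,1).
General solution: c_1e^(3t)(1,0,0) + c_2e^(2t)(-4,1,0) + c_3e^(4t)(1,0,1).

x_1(t) = c_1e^(3t) - 4c_2e^(2t) + c_3e^(4t), x_2(t) = c_2e^(2t), x_3(t) = c_3e^(4t)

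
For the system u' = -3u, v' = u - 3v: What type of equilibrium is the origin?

A = [[-3,0],[1,-3]]; det(A-λI) = λ^2 + 6λ + 9.
repeated λ = -3 with a single eigenvector.

stable improper node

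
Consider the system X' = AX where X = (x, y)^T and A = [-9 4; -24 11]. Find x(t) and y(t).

Coefficient matrix A = [[-9, 4], [-24, 11]].
Characteristic polynomial det(A - λI) = λ^2 - 2λ - 3 = 0.
Eigenvalues λ = 3, -1.
For λ=3: (A-λI) row 1 is [-12, 4], so an eigenvector is (1, 3).
For λ=-1: (A-λI) row 1 is [-8, 4], so an eigenvector is (-1, -2).
General solution: c_1e^(3t)(1,3) + c_2e^(-t)(-1,-2).

x(t) = c_1e^(3t) - c_2e^(-t), y(t) = 3c_1e^(3t) - 2c_2e^(-t)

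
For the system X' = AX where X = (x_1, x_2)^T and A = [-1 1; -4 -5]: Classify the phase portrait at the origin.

A = [[-1,1],[-4,-5]]; det(A-λI) = λ^2 + 6λ + 9.
repeated λ = -3 with a single eigenvector.

stable improper node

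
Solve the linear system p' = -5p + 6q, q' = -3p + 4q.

Coefficient matrix A = [[-5, 6], [-3, 4]].
Characteristic polynomial det(A - λI) = λ^2 + λ - 2 = 0.
Eigenvalues λ = 1, -2.
For λ=1: (A-λI) row 1 is [-6, 6], so an eigenvector is (1, 1).
For λ=-2: (A-λI) row 1 is [-3, 6], so an eigenvector is (2, 1).
General solution: C_1e^(t)(1,1) + C_2e^(-2t)(2,1).

p(t) = C_1e^(t) + 2C_2e^(-2t), q(t) = C_1e^(t) + C_2e^(-2t)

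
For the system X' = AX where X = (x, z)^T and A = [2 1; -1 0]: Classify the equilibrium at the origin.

unstable improper node

A = [[2,1],[-1,0]]; det(A-λI) = λ^2 - 2λ + 1.
repeated λ = 1 with a single eigenvector.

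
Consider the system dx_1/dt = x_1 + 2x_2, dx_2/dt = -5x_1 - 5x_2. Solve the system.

x_1(t) = c_1e^(-2t)sin(t) + c_1e^(-2t)cos(t) + c_2e^(-2t)sin(t) - c_2e^(-2t)cos(t), x_2(t) = -2c_1e^(-2t)sin(t) - c_1e^(-2t)cos(t) - c_2e^(-2t)sin(t) + 2c_2e^(-2t)cos(t)

Coefficient matrix A = [[1, 2], [-5, -5]].
Characteristic polynomial det(A - λI) = λ^2 + 4λ + 5 = 0.
Eigenvalues λ = -2 ± i (complex conjugate pair).
For λ=-2+i: an eigenvector is (1,-1) - i(1,-2) = (1 - i, -1 + 2i).
A real fundamental pair from Re and Im of e^((-2+i)t)v: X_1 = e^(-2t)(cos(t)·(1,-1) + sin(t)·(1,-2)), X_2 = e^(-2t)(sin(t)·(1,-1) - cos(t)·(1,-2)).
General solution: c_1X_1 + c_2X_2.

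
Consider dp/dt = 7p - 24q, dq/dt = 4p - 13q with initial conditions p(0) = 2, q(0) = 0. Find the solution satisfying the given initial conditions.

p(t) = 6e^(-t) - 4e^(-5t), q(t) = 2e^(-t) - 2e^(-5t)

Coefficient matrix A = [[7, -24], [4, -13]].
Characteristic polynomial det(A - λI) = λ^2 + 6λ + 5 = 0.
Eigenvalues λ = -1, -5.
For λ=-1: (A-λI) row 1 is [8, -24], so an eigenvector is (-3, -1).
For λ=-5: (A-λI) row 1 is [12, -24], so an eigenvector is (2, 1).
General solution: K_1e^(-t)(-3,-1) + K_2e^(-5t)(2,1).
Applying p(0)=2, q(0)=0 gives K_1=-2, K_2=-2.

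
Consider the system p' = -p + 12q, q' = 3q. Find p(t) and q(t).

p(t) = 3c_1e^(3t) - c_2e^(-t), q(t) = c_1e^(3t)

Coefficient matrix A = [[-1, 12], [0, 3]].
Characteristic polynomial det(A - λI) = λ^2 - 2λ - 3 = 0.
Eigenvalues λ = 3, -1.
For λ=3: (A-λI) row 1 is [-4, 12], so an eigenvector is (3, 1).
For λ=-1: (A-λI) row 1 is [0, 12], so an eigenvector is (-1, 0).
General solution: c_1e^(3t)(3,1) + c_2e^(-t)(-1,0).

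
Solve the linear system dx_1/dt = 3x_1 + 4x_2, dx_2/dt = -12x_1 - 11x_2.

Coefficient matrix A = [[3, 4], [-12, -11]].
Characteristic polynomial det(A - λI) = λ^2 + 8λ + 15 = 0.
Eigenvalues λ = -3, -5.
For λ=-3: (A-λI) row 1 is [6, 4], so an eigenvector is (-2, 3).
For λ=-5: (A-λI) row 1 is [8, 4], so an eigenvector is (-1, 2).
General solution: K_1e^(-3t)(-2,3) + K_2e^(-5t)(-1,2).

x_1(t) = -2K_1e^(-3t) - K_2e^(-5t), x_2(t) = 3K_1e^(-3t) + 2K_2e^(-5t)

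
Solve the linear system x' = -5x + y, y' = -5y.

Coefficient matrix A = [[-5, 1], [0, -5]].
Characteristic polynomial det(A - λI) = λ^2 + 10λ + 25 = 0.
Single eigenvalue λ = -5 with algebraic multiplicity 2.
Eigenvector v = (-1,0); generalized eigenvector w with (A-λI)w=v is (-3,-1).
General solution: e^(-5t)[c_1·v + c_2·(t·v + w)].

x(t) = -c_1e^(-5t) - c_2te^(-5t) - 3c_2e^(-5t), y(t) = -c_2e^(-5t)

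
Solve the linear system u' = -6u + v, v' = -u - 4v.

u(t) = -C_1e^(-5t) - C_2te^(-5t) - C_2e^(-5t), v(t) = -C_1e^(-5t) - C_2te^(-5t) - 2C_2e^(-5t)

Coefficient matrix A = [[-6, 1], [-1, -4]].
Characteristic polynomial det(A - λI) = λ^2 + 10λ + 25 = 0.
Single eigenvalue λ = -5 with algebraic multiplicity 2.
Eigenvector v = (-1,-1); generalized eigenvector w with (A-λI)w=v is (-1,-2).
General solution: e^(-5t)[C_1·v + C_2·(t·v + w)].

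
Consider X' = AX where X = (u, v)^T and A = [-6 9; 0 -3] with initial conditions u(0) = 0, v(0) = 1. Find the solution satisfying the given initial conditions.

u(t) = 3e^(-3t) - 3e^(-6t), v(t) = e^(-3t)

Coefficient matrix A = [[-6, 9], [0, -3]].
Characteristic polynomial det(A - λI) = λ^2 + 9λ + 18 = 0.
Eigenvalues λ = -3, -6.
For λ=-3: (A-λI) row 1 is [-3, 9], so an eigenvector is (3, 1).
For λ=-6: (A-λI) row 1 is [0, 9], so an eigenvector is (-1, 0).
General solution: C_1e^(-3t)(3,1) + C_2e^(-6t)(-1,0).
Applying u(0)=0, v(0)=1 gives C_1=1, C_2=3.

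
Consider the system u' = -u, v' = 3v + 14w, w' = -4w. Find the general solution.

u(t) = c_2e^(-t), v(t) = c_1e^(3t) - 2c_3e^(-4t), w(t) = c_3e^(-4t)

Coefficient matrix A = [[-1, 0, 0], [0, 3, 14], [0, 0, -4]].
det(A - λI) = 0 gives eigenvalues λ = 3, -1, -4.
For λ=3: eigenvector (0,1,0).
For λ=-1: eigenvector (1,0,0).
For λ=-4: eigenvector (0,-2,1).
General solution: c_1e^(3t)(0,1,0) + c_2e^(-t)(1,0,0) + c_3e^(-4t)(0,-2,1).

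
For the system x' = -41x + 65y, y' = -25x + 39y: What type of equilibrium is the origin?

A = [[-41,65],[-25,39]]; det(A-λI) = λ^2 + 2λ + 26.
λ = -1 ± 5i: negative real part.

stable spiral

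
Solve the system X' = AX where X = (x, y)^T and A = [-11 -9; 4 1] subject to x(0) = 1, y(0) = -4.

Coefficient matrix A = [[-11, -9], [4, 1]].
Characteristic polynomial det(A - λI) = λ^2 + 10λ + 25 = 0.
Single eigenvalue λ = -5 with algebraic multiplicity 2.
Eigenvector v = (-3,2); generalized eigenvector w with (A-λI)w=v is (2,-1).
General solution: e^(-5t)[C_1·v + C_2·(t·v + w)].
Applying x(0)=1, y(0)=-4 gives C_1=-7, C_2=-10.

x(t) = 30te^(-5t) + e^(-5t), y(t) = -20te^(-5t) - 4e^(-5t)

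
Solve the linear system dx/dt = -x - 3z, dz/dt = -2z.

x(t) = 3C_1e^(-2t) - C_2e^(-t), z(t) = C_1e^(-2t)

Coefficient matrix A = [[-1, -3], [0, -2]].
Characteristic polynomial det(A - λI) = λ^2 + 3λ + 2 = 0.
Eigenvalues λ = -2, -1.
For λ=-2: (A-λI) row 1 is [1, -3], so an eigenvector is (3, 1).
For λ=-1: (A-λI) row 1 is [0, -3], so an eigenvector is (-1, 0).
General solution: C_1e^(-2t)(3,1) + C_2e^(-t)(-1,0).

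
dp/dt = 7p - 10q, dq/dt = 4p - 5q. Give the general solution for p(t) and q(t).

p(t) = 2C_1e^(t)sin(2t) - C_1e^(t)cos(2t) - C_2e^(t)sin(2t) - 2C_2e^(t)cos(2t), q(t) = C_1e^(t)sin(2t) - C_1e^(t)cos(2t) - C_2e^(t)sin(2t) - C_2e^(t)cos(2t)

Coefficient matrix A = [[7, -10], [4, -5]].
Characteristic polynomial det(A - λI) = λ^2 - 2λ + 5 = 0.
Eigenvalues λ = 1 ± 2i (complex conjugate pair).
For λ=1+2i: an eigenvector is (-1,-1) - i(2,1) = (-1 - 2i, -1 - i).
A real fundamental pair from Re and Im of e^((1+2i)t)v: X_1 = e^(t)(cos(2t)·(-1,-1) + sin(2t)·(2,1)), X_2 = e^(t)(sin(2t)·(-1,-1) - cos(2t)·(2,1)).
General solution: C_1X_1 + C_2X_2.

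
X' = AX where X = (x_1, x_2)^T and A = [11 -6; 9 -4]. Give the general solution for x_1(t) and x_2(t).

x_1(t) = -C_1e^(5t) + 2C_2e^(2t), x_2(t) = -C_1e^(5t) + 3C_2e^(2t)

Coefficient matrix A = [[11, -6], [9, -4]].
Characteristic polynomial det(A - λI) = λ^2 - 7λ + 10 = 0.
Eigenvalues λ = 5, 2.
For λ=5: (A-λI) row 1 is [6, -6], so an eigenvector is (-1, -1).
For λ=2: (A-λI) row 1 is [9, -6], so an eigenvector is (2, 3).
General solution: C_1e^(5t)(-1,-1) + C_2e^(2t)(2,3).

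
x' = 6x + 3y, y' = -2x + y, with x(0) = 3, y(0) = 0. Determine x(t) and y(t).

Coefficient matrix A = [[6, 3], [-2, 1]].
Characteristic polynomial det(A - λI) = λ^2 - 7λ + 12 = 0.
Eigenvalues λ = 4, 3.
For λ=4: (A-λI) row 1 is [2, 3], so an eigenvector is (-3, 2).
For λ=3: (A-λI) row 1 is [3, 3], so an eigenvector is (1, -1).
General solution: K_1e^(4t)(-3,2) + K_2e^(3t)(1,-1).
Applying x(0)=3, y(0)=0 gives K_1=-3, K_2=-6.

x(t) = 9e^(4t) - 6e^(3t), y(t) = -6e^(4t) + 6e^(3t)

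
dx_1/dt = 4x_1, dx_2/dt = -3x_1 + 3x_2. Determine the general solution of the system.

Coefficient matrix A = [[4, 0], [-3, 3]].
Characteristic polynomial det(A - λI) = λ^2 - 7λ + 12 = 0.
Eigenvalues λ = 4, 3.
For λ=4: (A-λI) row 2 is [-3, -1], so an eigenvector is (1, -3).
For λ=3: (A-λI) row 1 is [1, 0], so an eigenvector is (0, -1).
General solution: K_1e^(4t)(1,-3) + K_2e^(3t)(0,-1).

x_1(t) = K_1e^(4t), x_2(t) = -3K_1e^(4t) - K_2e^(3t)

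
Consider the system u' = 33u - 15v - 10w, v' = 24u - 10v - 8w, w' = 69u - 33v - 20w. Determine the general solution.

u(t) = K_1e^(3t) - K_3e^(-2t), v(t) = 2K_2e^(2t) - K_3e^(-2t), w(t) = 3K_1e^(3t) - 3K_2e^(2t) - 2K_3e^(-2t)

Coefficient matrix A = [[33, -15, -10], [24, -10, -8], [69, -33, -20]].
det(A - λI) = 0 gives eigenvalues λ = 3, 2, -2.
For λ=3: eigenvector (1,0,3).
For λ=2: eigenvector (0,2,-3).
For λ=-2: eigenvector (-1,-1,-2).
General solution: K_1e^(3t)(1,0,3) + K_2e^(2t)(0,2,-3) + K_3e^(-2t)(-1,-1,-2).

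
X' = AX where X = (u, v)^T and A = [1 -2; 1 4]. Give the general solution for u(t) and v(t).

u(t) = -2c_1e^(2t) + c_2e^(3t), v(t) = c_1e^(2t) - c_2e^(3t)

Coefficient matrix A = [[1, -2], [1, 4]].
Characteristic polynomial det(A - λI) = λ^2 - 5λ + 6 = 0.
Eigenvalues λ = 2, 3.
For λ=2: (A-λI) row 1 is [-1, -2], so an eigenvector is (-2, 1).
For λ=3: (A-λI) row 1 is [-2, -2], so an eigenvector is (1, -1).
General solution: c_1e^(2t)(-2,1) + c_2e^(3t)(1,-1).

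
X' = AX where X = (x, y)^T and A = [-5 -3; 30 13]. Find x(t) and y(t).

x(t) = C_1e^(4t)sin(3t) - C_2e^(4t)cos(3t), y(t) = -3C_1e^(4t)sin(3t) - C_1e^(4t)cos(3t) - C_2e^(4t)sin(3t) + 3C_2e^(4t)cos(3t)

Coefficient matrix A = [[-5, -3], [30, 13]].
Characteristic polynomial det(A - λI) = λ^2 - 8λ + 25 = 0.
Eigenvalues λ = 4 ± 3i (complex conjugate pair).
For λ=4+3i: an eigenvector is (0,-1) - i(1,-3) = (0 - i, -1 + 3i).
A real fundamental pair from Re and Im of e^((4+3i)t)v: X_1 = e^(4t)(cos(3t)·(0,-1) + sin(3t)·(1,-3)), X_2 = e^(4t)(sin(3t)·(0,-1) - cos(3t)·(1,-3)).
General solution: C_1X_1 + C_2X_2.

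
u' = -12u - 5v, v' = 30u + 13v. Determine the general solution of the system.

Coefficient matrix A = [[-12, -5], [30, 13]].
Characteristic polynomial det(A - λI) = λ^2 - λ - 6 = 0.
Eigenvalues λ = 3, -2.
For λ=3: (A-λI) row 1 is [-15, -5], so an eigenvector is (1, -3).
For λ=-2: (A-λI) row 1 is [-10, -5], so an eigenvector is (-1, 2).
General solution: C_1e^(3t)(1,-3) + C_2e^(-2t)(-1,2).

u(t) = C_1e^(3t) - C_2e^(-2t), v(t) = -3C_1e^(3t) + 2C_2e^(-2t)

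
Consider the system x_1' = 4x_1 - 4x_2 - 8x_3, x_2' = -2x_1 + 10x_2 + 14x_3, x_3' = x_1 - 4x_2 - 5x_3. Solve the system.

Coefficient matrix A = [[4, -4, -8], [-2, 10, 14], [1, -4, -5]].
det(A - λI) = 0 gives eigenvalues λ = 4, 2, 3.
For λ=4: eigenvector (1,-2,1).
For λ=2: eigenvector (2,-3,2).
For λ=3: eigenvector (0,-2,1).
General solution: c_1e^(4t)(1,-2,1) + c_2e^(2t)(2,-3,2) + c_3e^(3t)(0,-2,1).

x_1(t) = c_1e^(4t) + 2c_2e^(2t), x_2(t) = -2c_1e^(4t) - 3c_2e^(2t) - 2c_3e^(3t), x_3(t) = c_1e^(4t) + 2c_2e^(2t) + c_3e^(3t)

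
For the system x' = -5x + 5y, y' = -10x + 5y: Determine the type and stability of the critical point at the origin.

center

A = [[-5,5],[-10,5]]; det(A-λI) = λ^2 + 25.
λ = 0 ± 5i: zero real part.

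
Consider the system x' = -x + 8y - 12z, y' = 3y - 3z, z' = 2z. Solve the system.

x(t) = C_1e^(-t) + 2C_2e^(3t) + 4C_3e^(2t), y(t) = C_2e^(3t) + 3C_3e^(2t), z(t) = C_3e^(2t)

Coefficient matrix A = [[-1, 8, -12], [0, 3, -3], [0, 0, 2]].
det(A - λI) = 0 gives eigenvalues λ = -1, 3, 2.
For λ=-1: eigenvector (1,0,0).
For λ=3: eigenvector (2,1,0).
For λ=2: eigenvector (4,3,1).
General solution: C_1e^(-t)(1,0,0) + C_2e^(3t)(2,1,0) + C_3e^(2t)(4,3,1).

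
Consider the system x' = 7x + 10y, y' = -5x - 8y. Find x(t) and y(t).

x(t) = -2c_1e^(2t) + c_2e^(-3t), y(t) = c_1e^(2t) - c_2e^(-3t)

Coefficient matrix A = [[7, 10], [-5, -8]].
Characteristic polynomial det(A - λI) = λ^2 + λ - 6 = 0.
Eigenvalues λ = 2, -3.
For λ=2: (A-λI) row 1 is [5, 10], so an eigenvector is (-2, 1).
For λ=-3: (A-λI) row 1 is [10, 10], so an eigenvector is (1, -1).
General solution: c_1e^(2t)(-2,1) + c_2e^(-3t)(1,-1).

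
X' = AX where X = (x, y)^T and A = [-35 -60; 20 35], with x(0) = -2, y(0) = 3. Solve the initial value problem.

Coefficient matrix A = [[-35, -60], [20, 35]].
Characteristic polynomial det(A - λI) = λ^2 - 25 = 0.
Eigenvalues λ = -5, 5.
For λ=-5: (A-λI) row 1 is [-30, -60], so an eigenvector is (-2, 1).
For λ=5: (A-λI) row 1 is [-40, -60], so an eigenvector is (-3, 2).
General solution: c_1e^(-5t)(-2,1) + c_2e^(5t)(-3,2).
Applying x(0)=-2, y(0)=3 gives c_1=-5, c_2=4.

x(t) = -12e^(5t) + 10e^(-5t), y(t) = 8e^(5t) - 5e^(-5t)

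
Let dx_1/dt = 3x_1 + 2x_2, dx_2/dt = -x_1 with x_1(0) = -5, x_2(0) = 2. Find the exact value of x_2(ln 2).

10

A = [[3,2],[-1,0]]; eigenvalues λ = 2, 1.
Eigenvectors: (-2,1) for λ=2, (1,-1) for λ=1.
From the initial condition, c_1 = 3, c_2 = 1.
x_2(ln 2) = (3)(2^2)(1) + (1)(2^1)(-1) = 10.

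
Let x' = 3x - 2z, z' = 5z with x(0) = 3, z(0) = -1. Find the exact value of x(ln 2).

A = [[3,-2],[0,5]]; eigenvalues λ = 5, 3.
Eigenvectors: (-1,1) for λ=5, (-1,0) for λ=3.
From the initial condition, c_1 = -1, c_2 = -2.
x(ln 2) = (-1)(2^5)(-1) + (-2)(2^3)(-1) = 48.

48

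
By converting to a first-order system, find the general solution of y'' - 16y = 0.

Let x_1 = y, x_2 = y'. Then x_1' = x_2 and x_2' = 16x_1.
A = [[0,1],[16,0]]; det(A-λI) = λ^2 - 16.
Eigenvalues λ = -4, 4 with eigenvectors (1,-4), (1,4).

y(t) = c_1e^(-4t) + c_2e^(4t)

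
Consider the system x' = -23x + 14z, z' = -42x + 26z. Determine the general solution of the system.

x(t) = K_1e^(5t) + 2K_2e^(-2t), z(t) = 2K_1e^(5t) + 3K_2e^(-2t)

Coefficient matrix A = [[-23, 14], [-42, 26]].
Characteristic polynomial det(A - λI) = λ^2 - 3λ - 10 = 0.
Eigenvalues λ = 5, -2.
For λ=5: (A-λI) row 1 is [-28, 14], so an eigenvector is (1, 2).
For λ=-2: (A-λI) row 1 is [-21, 14], so an eigenvector is (2, 3).
General solution: K_1e^(5t)(1,2) + K_2e^(-2t)(2,3).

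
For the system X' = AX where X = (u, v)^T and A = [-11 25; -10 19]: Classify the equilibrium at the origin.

A = [[-11,25],[-10,19]]; det(A-λI) = λ^2 - 8λ + 41.
λ = 4 ± 5i: positive real part.

unstable spiral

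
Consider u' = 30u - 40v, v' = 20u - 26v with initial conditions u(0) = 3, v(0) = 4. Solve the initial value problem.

u(t) = -19e^(2t)sin(4t) + 3e^(2t)cos(4t), v(t) = -13e^(2t)sin(4t) + 4e^(2t)cos(4t)

Coefficient matrix A = [[30, -40], [20, -26]].
Characteristic polynomial det(A - λI) = λ^2 - 4λ + 20 = 0.
Eigenvalues λ = 2 ± 4i (complex conjugate pair).
For λ=2+4i: an eigenvector is (1,1) - i(-3,-2) = (1 + 3i, 1 + 2i).
A real fundamental pair from Re and Im of e^((2+4i)t)v: X_1 = e^(2t)(cos(4t)·(1,1) + sin(4t)·(-3,-2)), X_2 = e^(2t)(sin(4t)·(1,1) - cos(4t)·(-3,-2)).
General solution: C_1X_1 + C_2X_2.
Applying u(0)=3, v(0)=4 gives C_1=6, C_2=-1.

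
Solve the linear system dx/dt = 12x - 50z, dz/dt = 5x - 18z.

x(t) = -K_1e^(-3t)sin(5t) + 3K_1e^(-3t)cos(5t) + 3K_2e^(-3t)sin(5t) + K_2e^(-3t)cos(5t), z(t) = K_1e^(-3t)cos(5t) + K_2e^(-3t)sin(5t)

Coefficient matrix A = [[12, -50], [5, -18]].
Characteristic polynomial det(A - λI) = λ^2 + 6λ + 34 = 0.
Eigenvalues λ = -3 ± 5i (complex conjugate pair).
For λ=-3+5i: an eigenvector is (3,1) - i(-1,0) = (3 + i, 1).
A real fundamental pair from Re and Im of e^((-3+5i)t)v: X_1 = e^(-3t)(cos(5t)·(3,1) + sin(5t)·(-1,0)), X_2 = e^(-3t)(sin(5t)·(3,1) - cos(5t)·(-1,0)).
General solution: K_1X_1 + K_2X_2.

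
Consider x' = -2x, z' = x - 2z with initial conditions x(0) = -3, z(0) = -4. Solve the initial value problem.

x(t) = -3e^(-2t), z(t) = -3te^(-2t) - 4e^(-2t)

Coefficient matrix A = [[-2, 0], [1, -2]].
Characteristic polynomial det(A - λI) = λ^2 + 4λ + 4 = 0.
Single eigenvalue λ = -2 with algebraic multiplicity 2.
Eigenvector v = (0,-1); generalized eigenvector w with (A-λI)w=v is (-1,2).
General solution: e^(-2t)[C_1·v + C_2·(t·v + w)].
Applying x(0)=-3, z(0)=-4 gives C_1=10, C_2=3.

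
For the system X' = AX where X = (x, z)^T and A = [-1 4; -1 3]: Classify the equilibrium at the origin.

A = [[-1,4],[-1,3]]; det(A-λI) = λ^2 - 2λ + 1.
repeated λ = 1 with a single eigenvector.

unstable improper node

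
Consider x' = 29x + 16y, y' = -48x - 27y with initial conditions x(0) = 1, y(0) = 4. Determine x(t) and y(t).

x(t) = 12e^(5t) - 11e^(-3t), y(t) = -18e^(5t) + 22e^(-3t)

Coefficient matrix A = [[29, 16], [-48, -27]].
Characteristic polynomial det(A - λI) = λ^2 - 2λ - 15 = 0.
Eigenvalues λ = 5, -3.
For λ=5: (A-λI) row 1 is [24, 16], so an eigenvector is (2, -3).
For λ=-3: (A-λI) row 1 is [32, 16], so an eigenvector is (-1, 2).
General solution: c_1e^(5t)(2,-3) + c_2e^(-3t)(-1,2).
Applying x(0)=1, y(0)=4 gives c_1=6, c_2=11.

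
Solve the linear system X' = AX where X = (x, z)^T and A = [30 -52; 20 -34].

Coefficient matrix A = [[30, -52], [20, -34]].
Characteristic polynomial det(A - λI) = λ^2 + 4λ + 20 = 0.
Eigenvalues λ = -2 ± 4i (complex conjugate pair).
For λ=-2+4i: an eigenvector is (-2,-1) - i(-3,-2) = (-2 + 3i, -1 + 2i).
A real fundamental pair from Re and Im of e^((-2+4i)t)v: X_1 = e^(-2t)(cos(4t)·(-2,-1) + sin(4t)·(-3,-2)), X_2 = e^(-2t)(sin(4t)·(-2,-1) - cos(4t)·(-3,-2)).
General solution: c_1X_1 + c_2X_2.

x(t) = -3c_1e^(-2t)sin(4t) - 2c_1e^(-2t)cos(4t) - 2c_2e^(-2t)sin(4t) + 3c_2e^(-2t)cos(4t), z(t) = -2c_1e^(-2t)sin(4t) - c_1e^(-2t)cos(4t) - c_2e^(-2t)sin(4t) + 2c_2e^(-2t)cos(4t)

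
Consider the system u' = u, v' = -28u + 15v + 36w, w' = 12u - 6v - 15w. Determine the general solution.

u(t) = K_1e^(t), v(t) = 2K_1e^(t) + 3K_2e^(3t) - 2K_3e^(-3t), w(t) = -K_2e^(3t) + K_3e^(-3t)

Coefficient matrix A = [[1, 0, 0], [-28, 15, 36], [12, -6, -15]].
det(A - λI) = 0 gives eigenvalues λ = 1, 3, -3.
For λ=1: eigenvector (1,2,0).
For λ=3: eigenvector (0,3,-1).
For λ=-3: eigenvector (0,-2,1).
General solution: K_1e^(t)(1,2,0) + K_2e^(3t)(0,3,-1) + K_3e^(-3t)(0,-2,1).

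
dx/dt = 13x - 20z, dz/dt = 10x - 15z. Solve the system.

x(t) = 3c_1e^(-t)sin(2t) - c_1e^(-t)cos(2t) - c_2e^(-t)sin(2t) - 3c_2e^(-t)cos(2t), z(t) = 2c_1e^(-t)sin(2t) - c_1e^(-t)cos(2t) - c_2e^(-t)sin(2t) - 2c_2e^(-t)cos(2t)

Coefficient matrix A = [[13, -20], [10, -15]].
Characteristic polynomial det(A - λI) = λ^2 + 2λ + 5 = 0.
Eigenvalues λ = -1 ± 2i (complex conjugate pair).
For λ=-1+2i: an eigenvector is (-1,-1) - i(3,2) = (-1 - 3i, -1 - 2i).
A real fundamental pair from Re and Im of e^((-1+2i)t)v: X_1 = e^(-t)(cos(2t)·(-1,-1) + sin(2t)·(3,2)), X_2 = e^(-t)(sin(2t)·(-1,-1) - cos(2t)·(3,2)).
General solution: c_1X_1 + c_2X_2.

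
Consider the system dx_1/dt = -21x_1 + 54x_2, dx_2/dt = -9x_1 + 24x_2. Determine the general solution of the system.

Coefficient matrix A = [[-21, 54], [-9, 24]].
Characteristic polynomial det(A - λI) = λ^2 - 3λ - 18 = 0.
Eigenvalues λ = 6, -3.
For λ=6: (A-λI) row 1 is [-27, 54], so an eigenvector is (2, 1).
For λ=-3: (A-λI) row 1 is [-18, 54], so an eigenvector is (3, 1).
General solution: c_1e^(6t)(2,1) + c_2e^(-3t)(3,1).

x_1(t) = 2c_1e^(6t) + 3c_2e^(-3t), x_2(t) = c_1e^(6t) + c_2e^(-3t)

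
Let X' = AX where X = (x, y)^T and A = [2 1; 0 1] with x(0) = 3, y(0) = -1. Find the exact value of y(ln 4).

A = [[2,1],[0,1]]; eigenvalues λ = 1, 2.
Eigenvectors: (-1,1) for λ=1, (-1,0) for λ=2.
From the initial condition, c_1 = -1, c_2 = -2.
y(ln 4) = (-1)(4^1)(1) + (-2)(4^2)(0) = -4.

-4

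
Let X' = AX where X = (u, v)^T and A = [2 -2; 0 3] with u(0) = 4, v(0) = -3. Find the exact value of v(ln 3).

A = [[2,-2],[0,3]]; eigenvalues λ = 3, 2.
Eigenvectors: (2,-1) for λ=3, (-1,0) for λ=2.
From the initial condition, c_1 = 3, c_2 = 2.
v(ln 3) = (3)(3^3)(-1) + (2)(3^2)(0) = -81.

-81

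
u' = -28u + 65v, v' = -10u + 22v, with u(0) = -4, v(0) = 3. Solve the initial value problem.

Coefficient matrix A = [[-28, 65], [-10, 22]].
Characteristic polynomial det(A - λI) = λ^2 + 6λ + 34 = 0.
Eigenvalues λ = -3 ± 5i (complex conjugate pair).
For λ=-3+5i: an eigenvector is (2,1) - i(3,1) = (2 - 3i, 1 - i).
A real fundamental pair from Re and Im of e^((-3+5i)t)v: X_1 = e^(-3t)(cos(5t)·(2,1) + sin(5t)·(3,1)), X_2 = e^(-3t)(sin(5t)·(2,1) - cos(5t)·(3,1)).
General solution: c_1X_1 + c_2X_2.
Applying u(0)=-4, v(0)=3 gives c_1=13, c_2=10.

u(t) = 59e^(-3t)sin(5t) - 4e^(-3t)cos(5t), v(t) = 23e^(-3t)sin(5t) + 3e^(-3t)cos(5t)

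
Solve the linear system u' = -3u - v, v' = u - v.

Coefficient matrix A = [[-3, -1], [1, -1]].
Characteristic polynomial det(A - λI) = λ^2 + 4λ + 4 = 0.
Single eigenvalue λ = -2 with algebraic multiplicity 2.
Eigenvector v = (-1,1); generalized eigenvector w with (A-λI)w=v is (3,-2).
General solution: e^(-2t)[C_1·v + C_2·(t·v + w)].

u(t) = -C_1e^(-2t) - C_2te^(-2t) + 3C_2e^(-2t), v(t) = C_1e^(-2t) + C_2te^(-2t) - 2C_2e^(-2t)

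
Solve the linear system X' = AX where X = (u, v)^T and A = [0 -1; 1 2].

u(t) = C_1e^(t) + C_2te^(t) + C_2e^(t), v(t) = -C_1e^(t) - C_2te^(t) - 2C_2e^(t)

Coefficient matrix A = [[0, -1], [1, 2]].
Characteristic polynomial det(A - λI) = λ^2 - 2λ + 1 = 0.
Single eigenvalue λ = 1 with algebraic multiplicity 2.
Eigenvector v = (1,-1); generalized eigenvector w with (A-λI)w=v is (1,-2).
General solution: e^(t)[C_1·v + C_2·(t·v + w)].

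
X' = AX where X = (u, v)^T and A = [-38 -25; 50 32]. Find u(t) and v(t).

u(t) = 2C_1e^(-3t)sin(5t) - C_1e^(-3t)cos(5t) - C_2e^(-3t)sin(5t) - 2C_2e^(-3t)cos(5t), v(t) = -3C_1e^(-3t)sin(5t) + C_1e^(-3t)cos(5t) + C_2e^(-3t)sin(5t) + 3C_2e^(-3t)cos(5t)

Coefficient matrix A = [[-38, -25], [50, 32]].
Characteristic polynomial det(A - λI) = λ^2 + 6λ + 34 = 0.
Eigenvalues λ = -3 ± 5i (complex conjugate pair).
For λ=-3+5i: an eigenvector is (-1,1) - i(2,-3) = (-1 - 2i, 1 + 3i).
A real fundamental pair from Re and Im of e^((-3+5i)t)v: X_1 = e^(-3t)(cos(5t)·(-1,1) + sin(5t)·(2,-3)), X_2 = e^(-3t)(sin(5t)·(-1,1) - cos(5t)·(2,-3)).
General solution: C_1X_1 + C_2X_2.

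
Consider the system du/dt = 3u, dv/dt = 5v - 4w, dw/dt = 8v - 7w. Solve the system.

u(t) = C_3e^(3t), v(t) = -C_1e^(t) + C_2e^(-3t), w(t) = -C_1e^(t) + 2C_2e^(-3t)

Coefficient matrix A = [[3, 0, 0], [0, 5, -4], [0, 8, -7]].
det(A - λI) = 0 gives eigenvalues λ = 1, -3, 3.
For λ=1: eigenvector (0,-1,-1).
For λ=-3: eigenvector (0,1,2).
For λ=3: eigenvector (1,0,0).
General solution: C_1e^(t)(0,-1,-1) + C_2e^(-3t)(0,1,2) + C_3e^(3t)(1,0,0).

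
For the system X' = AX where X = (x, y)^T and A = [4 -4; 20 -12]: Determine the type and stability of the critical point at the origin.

stable spiral

A = [[4,-4],[20,-12]]; det(A-λI) = λ^2 + 8λ + 32.
λ = -4 ± 4i: negative real part.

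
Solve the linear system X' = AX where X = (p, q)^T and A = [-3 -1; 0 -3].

Coefficient matrix A = [[-3, -1], [0, -3]].
Characteristic polynomial det(A - λI) = λ^2 + 6λ + 9 = 0.
Single eigenvalue λ = -3 with algebraic multiplicity 2.
Eigenvector v = (1,0); generalized eigenvector w with (A-λI)w=v is (2,-1).
General solution: e^(-3t)[K_1·v + K_2·(t·v + w)].

p(t) = K_1e^(-3t) + K_2te^(-3t) + 2K_2e^(-3t), q(t) = -K_2e^(-3t)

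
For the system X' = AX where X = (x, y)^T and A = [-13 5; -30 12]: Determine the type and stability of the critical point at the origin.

saddle

A = [[-13,5],[-30,12]]; det(A-λI) = λ^2 + λ - 6.
λ = -3, 2: opposite signs.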